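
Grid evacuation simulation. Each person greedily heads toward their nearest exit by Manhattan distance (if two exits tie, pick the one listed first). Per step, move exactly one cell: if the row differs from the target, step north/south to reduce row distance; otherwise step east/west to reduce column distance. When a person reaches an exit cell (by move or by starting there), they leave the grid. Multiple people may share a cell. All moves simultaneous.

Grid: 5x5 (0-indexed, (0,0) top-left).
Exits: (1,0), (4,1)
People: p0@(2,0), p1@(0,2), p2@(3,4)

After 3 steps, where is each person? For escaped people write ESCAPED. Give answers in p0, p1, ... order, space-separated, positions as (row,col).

Step 1: p0:(2,0)->(1,0)->EXIT | p1:(0,2)->(1,2) | p2:(3,4)->(4,4)
Step 2: p0:escaped | p1:(1,2)->(1,1) | p2:(4,4)->(4,3)
Step 3: p0:escaped | p1:(1,1)->(1,0)->EXIT | p2:(4,3)->(4,2)

ESCAPED ESCAPED (4,2)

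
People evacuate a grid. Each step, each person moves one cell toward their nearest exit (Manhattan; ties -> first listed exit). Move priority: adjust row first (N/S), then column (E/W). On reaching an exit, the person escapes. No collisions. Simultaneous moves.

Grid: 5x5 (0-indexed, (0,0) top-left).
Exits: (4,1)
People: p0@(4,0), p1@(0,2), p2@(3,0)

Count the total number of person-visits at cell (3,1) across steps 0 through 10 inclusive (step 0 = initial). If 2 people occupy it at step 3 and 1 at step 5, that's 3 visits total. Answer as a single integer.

Answer: 0

Derivation:
Step 0: p0@(4,0) p1@(0,2) p2@(3,0) -> at (3,1): 0 [-], cum=0
Step 1: p0@ESC p1@(1,2) p2@(4,0) -> at (3,1): 0 [-], cum=0
Step 2: p0@ESC p1@(2,2) p2@ESC -> at (3,1): 0 [-], cum=0
Step 3: p0@ESC p1@(3,2) p2@ESC -> at (3,1): 0 [-], cum=0
Step 4: p0@ESC p1@(4,2) p2@ESC -> at (3,1): 0 [-], cum=0
Step 5: p0@ESC p1@ESC p2@ESC -> at (3,1): 0 [-], cum=0
Total visits = 0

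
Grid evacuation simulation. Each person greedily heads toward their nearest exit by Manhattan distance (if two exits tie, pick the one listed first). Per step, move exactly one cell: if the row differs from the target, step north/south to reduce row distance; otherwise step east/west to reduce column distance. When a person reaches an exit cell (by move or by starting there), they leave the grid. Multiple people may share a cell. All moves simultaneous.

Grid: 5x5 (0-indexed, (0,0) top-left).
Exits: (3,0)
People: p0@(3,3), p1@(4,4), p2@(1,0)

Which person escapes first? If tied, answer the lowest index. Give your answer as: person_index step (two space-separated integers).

Step 1: p0:(3,3)->(3,2) | p1:(4,4)->(3,4) | p2:(1,0)->(2,0)
Step 2: p0:(3,2)->(3,1) | p1:(3,4)->(3,3) | p2:(2,0)->(3,0)->EXIT
Step 3: p0:(3,1)->(3,0)->EXIT | p1:(3,3)->(3,2) | p2:escaped
Step 4: p0:escaped | p1:(3,2)->(3,1) | p2:escaped
Step 5: p0:escaped | p1:(3,1)->(3,0)->EXIT | p2:escaped
Exit steps: [3, 5, 2]
First to escape: p2 at step 2

Answer: 2 2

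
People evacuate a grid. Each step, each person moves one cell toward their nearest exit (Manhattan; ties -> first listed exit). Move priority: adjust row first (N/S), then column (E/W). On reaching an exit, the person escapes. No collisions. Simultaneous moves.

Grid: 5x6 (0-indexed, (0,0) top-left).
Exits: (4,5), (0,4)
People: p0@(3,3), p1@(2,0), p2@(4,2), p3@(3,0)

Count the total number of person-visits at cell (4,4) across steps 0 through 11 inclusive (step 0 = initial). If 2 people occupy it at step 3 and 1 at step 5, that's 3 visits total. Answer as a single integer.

Answer: 3

Derivation:
Step 0: p0@(3,3) p1@(2,0) p2@(4,2) p3@(3,0) -> at (4,4): 0 [-], cum=0
Step 1: p0@(4,3) p1@(1,0) p2@(4,3) p3@(4,0) -> at (4,4): 0 [-], cum=0
Step 2: p0@(4,4) p1@(0,0) p2@(4,4) p3@(4,1) -> at (4,4): 2 [p0,p2], cum=2
Step 3: p0@ESC p1@(0,1) p2@ESC p3@(4,2) -> at (4,4): 0 [-], cum=2
Step 4: p0@ESC p1@(0,2) p2@ESC p3@(4,3) -> at (4,4): 0 [-], cum=2
Step 5: p0@ESC p1@(0,3) p2@ESC p3@(4,4) -> at (4,4): 1 [p3], cum=3
Step 6: p0@ESC p1@ESC p2@ESC p3@ESC -> at (4,4): 0 [-], cum=3
Total visits = 3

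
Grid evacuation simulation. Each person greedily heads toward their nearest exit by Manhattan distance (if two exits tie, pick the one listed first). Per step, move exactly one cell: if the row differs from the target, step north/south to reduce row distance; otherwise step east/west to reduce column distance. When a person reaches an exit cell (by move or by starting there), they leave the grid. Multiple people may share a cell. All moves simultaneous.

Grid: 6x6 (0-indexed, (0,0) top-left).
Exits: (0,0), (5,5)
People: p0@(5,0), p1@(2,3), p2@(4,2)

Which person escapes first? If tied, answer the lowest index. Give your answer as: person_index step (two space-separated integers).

Answer: 2 4

Derivation:
Step 1: p0:(5,0)->(4,0) | p1:(2,3)->(1,3) | p2:(4,2)->(5,2)
Step 2: p0:(4,0)->(3,0) | p1:(1,3)->(0,3) | p2:(5,2)->(5,3)
Step 3: p0:(3,0)->(2,0) | p1:(0,3)->(0,2) | p2:(5,3)->(5,4)
Step 4: p0:(2,0)->(1,0) | p1:(0,2)->(0,1) | p2:(5,4)->(5,5)->EXIT
Step 5: p0:(1,0)->(0,0)->EXIT | p1:(0,1)->(0,0)->EXIT | p2:escaped
Exit steps: [5, 5, 4]
First to escape: p2 at step 4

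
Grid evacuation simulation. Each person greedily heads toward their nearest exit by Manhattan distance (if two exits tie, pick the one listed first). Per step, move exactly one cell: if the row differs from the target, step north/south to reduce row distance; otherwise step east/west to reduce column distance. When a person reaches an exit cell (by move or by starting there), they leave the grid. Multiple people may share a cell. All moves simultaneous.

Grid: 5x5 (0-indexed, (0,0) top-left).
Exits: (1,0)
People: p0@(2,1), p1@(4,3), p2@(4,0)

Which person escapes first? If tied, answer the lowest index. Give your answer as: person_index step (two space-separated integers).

Step 1: p0:(2,1)->(1,1) | p1:(4,3)->(3,3) | p2:(4,0)->(3,0)
Step 2: p0:(1,1)->(1,0)->EXIT | p1:(3,3)->(2,3) | p2:(3,0)->(2,0)
Step 3: p0:escaped | p1:(2,3)->(1,3) | p2:(2,0)->(1,0)->EXIT
Step 4: p0:escaped | p1:(1,3)->(1,2) | p2:escaped
Step 5: p0:escaped | p1:(1,2)->(1,1) | p2:escaped
Step 6: p0:escaped | p1:(1,1)->(1,0)->EXIT | p2:escaped
Exit steps: [2, 6, 3]
First to escape: p0 at step 2

Answer: 0 2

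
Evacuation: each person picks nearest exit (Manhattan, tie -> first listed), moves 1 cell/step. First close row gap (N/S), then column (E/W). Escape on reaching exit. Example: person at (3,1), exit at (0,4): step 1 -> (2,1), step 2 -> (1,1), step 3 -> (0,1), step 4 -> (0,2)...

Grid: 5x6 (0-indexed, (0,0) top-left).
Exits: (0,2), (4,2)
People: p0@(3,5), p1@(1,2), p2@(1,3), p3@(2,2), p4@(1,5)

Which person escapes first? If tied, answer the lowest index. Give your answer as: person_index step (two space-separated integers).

Step 1: p0:(3,5)->(4,5) | p1:(1,2)->(0,2)->EXIT | p2:(1,3)->(0,3) | p3:(2,2)->(1,2) | p4:(1,5)->(0,5)
Step 2: p0:(4,5)->(4,4) | p1:escaped | p2:(0,3)->(0,2)->EXIT | p3:(1,2)->(0,2)->EXIT | p4:(0,5)->(0,4)
Step 3: p0:(4,4)->(4,3) | p1:escaped | p2:escaped | p3:escaped | p4:(0,4)->(0,3)
Step 4: p0:(4,3)->(4,2)->EXIT | p1:escaped | p2:escaped | p3:escaped | p4:(0,3)->(0,2)->EXIT
Exit steps: [4, 1, 2, 2, 4]
First to escape: p1 at step 1

Answer: 1 1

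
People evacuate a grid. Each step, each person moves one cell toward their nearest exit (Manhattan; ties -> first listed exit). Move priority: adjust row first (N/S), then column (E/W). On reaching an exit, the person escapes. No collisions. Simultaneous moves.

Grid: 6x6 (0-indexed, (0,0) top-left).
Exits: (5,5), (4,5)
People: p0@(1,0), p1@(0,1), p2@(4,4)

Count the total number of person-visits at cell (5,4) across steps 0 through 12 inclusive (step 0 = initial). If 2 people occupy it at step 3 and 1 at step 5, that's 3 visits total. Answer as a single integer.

Step 0: p0@(1,0) p1@(0,1) p2@(4,4) -> at (5,4): 0 [-], cum=0
Step 1: p0@(2,0) p1@(1,1) p2@ESC -> at (5,4): 0 [-], cum=0
Step 2: p0@(3,0) p1@(2,1) p2@ESC -> at (5,4): 0 [-], cum=0
Step 3: p0@(4,0) p1@(3,1) p2@ESC -> at (5,4): 0 [-], cum=0
Step 4: p0@(4,1) p1@(4,1) p2@ESC -> at (5,4): 0 [-], cum=0
Step 5: p0@(4,2) p1@(4,2) p2@ESC -> at (5,4): 0 [-], cum=0
Step 6: p0@(4,3) p1@(4,3) p2@ESC -> at (5,4): 0 [-], cum=0
Step 7: p0@(4,4) p1@(4,4) p2@ESC -> at (5,4): 0 [-], cum=0
Step 8: p0@ESC p1@ESC p2@ESC -> at (5,4): 0 [-], cum=0
Total visits = 0

Answer: 0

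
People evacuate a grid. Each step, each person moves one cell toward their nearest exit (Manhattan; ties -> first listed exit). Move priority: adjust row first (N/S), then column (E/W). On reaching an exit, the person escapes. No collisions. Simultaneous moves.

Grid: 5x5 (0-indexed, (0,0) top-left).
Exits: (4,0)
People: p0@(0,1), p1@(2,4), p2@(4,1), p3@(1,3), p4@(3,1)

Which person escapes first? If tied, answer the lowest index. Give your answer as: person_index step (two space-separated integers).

Answer: 2 1

Derivation:
Step 1: p0:(0,1)->(1,1) | p1:(2,4)->(3,4) | p2:(4,1)->(4,0)->EXIT | p3:(1,3)->(2,3) | p4:(3,1)->(4,1)
Step 2: p0:(1,1)->(2,1) | p1:(3,4)->(4,4) | p2:escaped | p3:(2,3)->(3,3) | p4:(4,1)->(4,0)->EXIT
Step 3: p0:(2,1)->(3,1) | p1:(4,4)->(4,3) | p2:escaped | p3:(3,3)->(4,3) | p4:escaped
Step 4: p0:(3,1)->(4,1) | p1:(4,3)->(4,2) | p2:escaped | p3:(4,3)->(4,2) | p4:escaped
Step 5: p0:(4,1)->(4,0)->EXIT | p1:(4,2)->(4,1) | p2:escaped | p3:(4,2)->(4,1) | p4:escaped
Step 6: p0:escaped | p1:(4,1)->(4,0)->EXIT | p2:escaped | p3:(4,1)->(4,0)->EXIT | p4:escaped
Exit steps: [5, 6, 1, 6, 2]
First to escape: p2 at step 1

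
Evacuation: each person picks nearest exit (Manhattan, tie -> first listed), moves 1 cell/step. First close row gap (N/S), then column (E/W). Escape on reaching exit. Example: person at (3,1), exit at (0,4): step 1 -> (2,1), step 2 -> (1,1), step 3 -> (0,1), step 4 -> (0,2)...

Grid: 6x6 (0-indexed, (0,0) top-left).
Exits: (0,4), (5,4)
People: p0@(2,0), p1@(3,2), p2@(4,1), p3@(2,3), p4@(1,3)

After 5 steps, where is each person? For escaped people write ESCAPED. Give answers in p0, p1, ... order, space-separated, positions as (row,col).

Step 1: p0:(2,0)->(1,0) | p1:(3,2)->(4,2) | p2:(4,1)->(5,1) | p3:(2,3)->(1,3) | p4:(1,3)->(0,3)
Step 2: p0:(1,0)->(0,0) | p1:(4,2)->(5,2) | p2:(5,1)->(5,2) | p3:(1,3)->(0,3) | p4:(0,3)->(0,4)->EXIT
Step 3: p0:(0,0)->(0,1) | p1:(5,2)->(5,3) | p2:(5,2)->(5,3) | p3:(0,3)->(0,4)->EXIT | p4:escaped
Step 4: p0:(0,1)->(0,2) | p1:(5,3)->(5,4)->EXIT | p2:(5,3)->(5,4)->EXIT | p3:escaped | p4:escaped
Step 5: p0:(0,2)->(0,3) | p1:escaped | p2:escaped | p3:escaped | p4:escaped

(0,3) ESCAPED ESCAPED ESCAPED ESCAPED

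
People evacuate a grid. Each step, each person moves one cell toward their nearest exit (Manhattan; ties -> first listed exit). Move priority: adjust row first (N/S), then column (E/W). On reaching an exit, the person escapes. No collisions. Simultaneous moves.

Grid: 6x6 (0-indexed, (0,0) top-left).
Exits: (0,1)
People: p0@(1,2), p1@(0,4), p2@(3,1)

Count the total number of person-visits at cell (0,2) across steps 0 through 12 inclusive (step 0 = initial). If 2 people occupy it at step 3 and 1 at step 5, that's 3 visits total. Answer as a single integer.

Answer: 2

Derivation:
Step 0: p0@(1,2) p1@(0,4) p2@(3,1) -> at (0,2): 0 [-], cum=0
Step 1: p0@(0,2) p1@(0,3) p2@(2,1) -> at (0,2): 1 [p0], cum=1
Step 2: p0@ESC p1@(0,2) p2@(1,1) -> at (0,2): 1 [p1], cum=2
Step 3: p0@ESC p1@ESC p2@ESC -> at (0,2): 0 [-], cum=2
Total visits = 2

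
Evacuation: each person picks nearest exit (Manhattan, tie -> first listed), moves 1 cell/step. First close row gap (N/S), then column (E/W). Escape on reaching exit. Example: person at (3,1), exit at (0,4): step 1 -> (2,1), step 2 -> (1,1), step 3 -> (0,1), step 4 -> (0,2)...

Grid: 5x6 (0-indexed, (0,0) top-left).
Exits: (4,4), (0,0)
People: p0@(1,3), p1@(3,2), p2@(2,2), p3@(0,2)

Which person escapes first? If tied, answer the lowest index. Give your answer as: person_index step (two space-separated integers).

Step 1: p0:(1,3)->(2,3) | p1:(3,2)->(4,2) | p2:(2,2)->(3,2) | p3:(0,2)->(0,1)
Step 2: p0:(2,3)->(3,3) | p1:(4,2)->(4,3) | p2:(3,2)->(4,2) | p3:(0,1)->(0,0)->EXIT
Step 3: p0:(3,3)->(4,3) | p1:(4,3)->(4,4)->EXIT | p2:(4,2)->(4,3) | p3:escaped
Step 4: p0:(4,3)->(4,4)->EXIT | p1:escaped | p2:(4,3)->(4,4)->EXIT | p3:escaped
Exit steps: [4, 3, 4, 2]
First to escape: p3 at step 2

Answer: 3 2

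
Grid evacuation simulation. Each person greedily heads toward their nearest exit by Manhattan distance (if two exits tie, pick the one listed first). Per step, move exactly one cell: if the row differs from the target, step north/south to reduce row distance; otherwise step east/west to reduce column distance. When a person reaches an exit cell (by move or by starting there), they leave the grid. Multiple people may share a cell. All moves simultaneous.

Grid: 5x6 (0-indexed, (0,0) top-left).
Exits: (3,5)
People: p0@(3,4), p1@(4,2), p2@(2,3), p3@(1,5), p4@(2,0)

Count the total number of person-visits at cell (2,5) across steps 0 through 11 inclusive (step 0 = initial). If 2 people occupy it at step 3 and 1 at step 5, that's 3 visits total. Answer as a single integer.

Answer: 1

Derivation:
Step 0: p0@(3,4) p1@(4,2) p2@(2,3) p3@(1,5) p4@(2,0) -> at (2,5): 0 [-], cum=0
Step 1: p0@ESC p1@(3,2) p2@(3,3) p3@(2,5) p4@(3,0) -> at (2,5): 1 [p3], cum=1
Step 2: p0@ESC p1@(3,3) p2@(3,4) p3@ESC p4@(3,1) -> at (2,5): 0 [-], cum=1
Step 3: p0@ESC p1@(3,4) p2@ESC p3@ESC p4@(3,2) -> at (2,5): 0 [-], cum=1
Step 4: p0@ESC p1@ESC p2@ESC p3@ESC p4@(3,3) -> at (2,5): 0 [-], cum=1
Step 5: p0@ESC p1@ESC p2@ESC p3@ESC p4@(3,4) -> at (2,5): 0 [-], cum=1
Step 6: p0@ESC p1@ESC p2@ESC p3@ESC p4@ESC -> at (2,5): 0 [-], cum=1
Total visits = 1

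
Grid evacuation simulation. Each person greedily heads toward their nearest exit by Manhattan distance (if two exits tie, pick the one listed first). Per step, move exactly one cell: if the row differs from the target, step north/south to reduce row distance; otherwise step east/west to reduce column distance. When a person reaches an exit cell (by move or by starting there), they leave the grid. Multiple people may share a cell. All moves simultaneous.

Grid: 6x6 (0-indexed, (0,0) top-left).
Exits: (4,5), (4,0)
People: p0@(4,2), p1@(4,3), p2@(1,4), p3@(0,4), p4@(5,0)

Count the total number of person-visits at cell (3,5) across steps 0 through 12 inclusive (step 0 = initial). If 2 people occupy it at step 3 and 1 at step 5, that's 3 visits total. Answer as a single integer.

Answer: 0

Derivation:
Step 0: p0@(4,2) p1@(4,3) p2@(1,4) p3@(0,4) p4@(5,0) -> at (3,5): 0 [-], cum=0
Step 1: p0@(4,1) p1@(4,4) p2@(2,4) p3@(1,4) p4@ESC -> at (3,5): 0 [-], cum=0
Step 2: p0@ESC p1@ESC p2@(3,4) p3@(2,4) p4@ESC -> at (3,5): 0 [-], cum=0
Step 3: p0@ESC p1@ESC p2@(4,4) p3@(3,4) p4@ESC -> at (3,5): 0 [-], cum=0
Step 4: p0@ESC p1@ESC p2@ESC p3@(4,4) p4@ESC -> at (3,5): 0 [-], cum=0
Step 5: p0@ESC p1@ESC p2@ESC p3@ESC p4@ESC -> at (3,5): 0 [-], cum=0
Total visits = 0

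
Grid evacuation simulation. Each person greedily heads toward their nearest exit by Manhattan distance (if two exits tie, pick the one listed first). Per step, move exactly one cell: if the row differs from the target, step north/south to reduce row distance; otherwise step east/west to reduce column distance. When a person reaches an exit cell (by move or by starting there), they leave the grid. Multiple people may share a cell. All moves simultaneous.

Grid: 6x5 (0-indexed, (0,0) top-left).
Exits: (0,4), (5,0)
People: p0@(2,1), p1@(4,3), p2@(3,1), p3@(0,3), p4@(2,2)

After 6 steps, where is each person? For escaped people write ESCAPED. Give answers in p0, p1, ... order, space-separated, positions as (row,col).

Step 1: p0:(2,1)->(3,1) | p1:(4,3)->(5,3) | p2:(3,1)->(4,1) | p3:(0,3)->(0,4)->EXIT | p4:(2,2)->(1,2)
Step 2: p0:(3,1)->(4,1) | p1:(5,3)->(5,2) | p2:(4,1)->(5,1) | p3:escaped | p4:(1,2)->(0,2)
Step 3: p0:(4,1)->(5,1) | p1:(5,2)->(5,1) | p2:(5,1)->(5,0)->EXIT | p3:escaped | p4:(0,2)->(0,3)
Step 4: p0:(5,1)->(5,0)->EXIT | p1:(5,1)->(5,0)->EXIT | p2:escaped | p3:escaped | p4:(0,3)->(0,4)->EXIT

ESCAPED ESCAPED ESCAPED ESCAPED ESCAPED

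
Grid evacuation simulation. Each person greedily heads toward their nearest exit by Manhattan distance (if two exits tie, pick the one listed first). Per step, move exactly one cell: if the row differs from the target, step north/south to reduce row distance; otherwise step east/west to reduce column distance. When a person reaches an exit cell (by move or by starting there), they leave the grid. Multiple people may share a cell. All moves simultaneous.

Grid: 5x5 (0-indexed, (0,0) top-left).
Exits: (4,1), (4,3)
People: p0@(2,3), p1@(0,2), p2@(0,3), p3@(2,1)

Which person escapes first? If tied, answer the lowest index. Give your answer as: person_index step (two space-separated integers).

Step 1: p0:(2,3)->(3,3) | p1:(0,2)->(1,2) | p2:(0,3)->(1,3) | p3:(2,1)->(3,1)
Step 2: p0:(3,3)->(4,3)->EXIT | p1:(1,2)->(2,2) | p2:(1,3)->(2,3) | p3:(3,1)->(4,1)->EXIT
Step 3: p0:escaped | p1:(2,2)->(3,2) | p2:(2,3)->(3,3) | p3:escaped
Step 4: p0:escaped | p1:(3,2)->(4,2) | p2:(3,3)->(4,3)->EXIT | p3:escaped
Step 5: p0:escaped | p1:(4,2)->(4,1)->EXIT | p2:escaped | p3:escaped
Exit steps: [2, 5, 4, 2]
First to escape: p0 at step 2

Answer: 0 2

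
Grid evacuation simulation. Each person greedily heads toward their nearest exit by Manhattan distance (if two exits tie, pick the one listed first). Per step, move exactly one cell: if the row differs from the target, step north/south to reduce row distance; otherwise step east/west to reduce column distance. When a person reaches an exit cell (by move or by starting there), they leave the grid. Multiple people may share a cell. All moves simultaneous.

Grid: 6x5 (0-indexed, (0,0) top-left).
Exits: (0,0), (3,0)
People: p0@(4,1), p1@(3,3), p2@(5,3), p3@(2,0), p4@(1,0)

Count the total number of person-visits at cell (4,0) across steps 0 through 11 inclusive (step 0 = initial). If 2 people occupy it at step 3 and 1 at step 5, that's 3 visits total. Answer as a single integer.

Step 0: p0@(4,1) p1@(3,3) p2@(5,3) p3@(2,0) p4@(1,0) -> at (4,0): 0 [-], cum=0
Step 1: p0@(3,1) p1@(3,2) p2@(4,3) p3@ESC p4@ESC -> at (4,0): 0 [-], cum=0
Step 2: p0@ESC p1@(3,1) p2@(3,3) p3@ESC p4@ESC -> at (4,0): 0 [-], cum=0
Step 3: p0@ESC p1@ESC p2@(3,2) p3@ESC p4@ESC -> at (4,0): 0 [-], cum=0
Step 4: p0@ESC p1@ESC p2@(3,1) p3@ESC p4@ESC -> at (4,0): 0 [-], cum=0
Step 5: p0@ESC p1@ESC p2@ESC p3@ESC p4@ESC -> at (4,0): 0 [-], cum=0
Total visits = 0

Answer: 0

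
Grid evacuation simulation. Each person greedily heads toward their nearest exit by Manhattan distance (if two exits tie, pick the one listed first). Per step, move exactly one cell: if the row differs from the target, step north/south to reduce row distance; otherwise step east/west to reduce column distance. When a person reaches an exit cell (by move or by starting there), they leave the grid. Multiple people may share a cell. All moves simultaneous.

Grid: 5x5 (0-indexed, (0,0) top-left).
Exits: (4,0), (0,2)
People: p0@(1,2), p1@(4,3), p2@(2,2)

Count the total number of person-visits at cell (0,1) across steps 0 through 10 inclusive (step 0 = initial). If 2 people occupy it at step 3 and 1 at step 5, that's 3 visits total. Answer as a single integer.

Step 0: p0@(1,2) p1@(4,3) p2@(2,2) -> at (0,1): 0 [-], cum=0
Step 1: p0@ESC p1@(4,2) p2@(1,2) -> at (0,1): 0 [-], cum=0
Step 2: p0@ESC p1@(4,1) p2@ESC -> at (0,1): 0 [-], cum=0
Step 3: p0@ESC p1@ESC p2@ESC -> at (0,1): 0 [-], cum=0
Total visits = 0

Answer: 0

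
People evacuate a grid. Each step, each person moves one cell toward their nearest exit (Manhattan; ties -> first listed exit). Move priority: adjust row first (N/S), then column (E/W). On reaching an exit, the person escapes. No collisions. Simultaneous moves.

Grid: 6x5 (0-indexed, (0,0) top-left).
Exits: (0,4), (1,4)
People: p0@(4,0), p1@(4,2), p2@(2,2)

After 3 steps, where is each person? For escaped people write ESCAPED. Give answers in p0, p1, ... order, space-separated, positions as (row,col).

Step 1: p0:(4,0)->(3,0) | p1:(4,2)->(3,2) | p2:(2,2)->(1,2)
Step 2: p0:(3,0)->(2,0) | p1:(3,2)->(2,2) | p2:(1,2)->(1,3)
Step 3: p0:(2,0)->(1,0) | p1:(2,2)->(1,2) | p2:(1,3)->(1,4)->EXIT

(1,0) (1,2) ESCAPED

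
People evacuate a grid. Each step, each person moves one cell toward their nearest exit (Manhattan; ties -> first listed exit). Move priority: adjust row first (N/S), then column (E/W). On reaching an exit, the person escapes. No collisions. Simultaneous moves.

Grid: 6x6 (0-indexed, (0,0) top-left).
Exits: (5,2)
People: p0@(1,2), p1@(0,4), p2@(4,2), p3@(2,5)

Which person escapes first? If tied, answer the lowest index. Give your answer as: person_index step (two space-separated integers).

Step 1: p0:(1,2)->(2,2) | p1:(0,4)->(1,4) | p2:(4,2)->(5,2)->EXIT | p3:(2,5)->(3,5)
Step 2: p0:(2,2)->(3,2) | p1:(1,4)->(2,4) | p2:escaped | p3:(3,5)->(4,5)
Step 3: p0:(3,2)->(4,2) | p1:(2,4)->(3,4) | p2:escaped | p3:(4,5)->(5,5)
Step 4: p0:(4,2)->(5,2)->EXIT | p1:(3,4)->(4,4) | p2:escaped | p3:(5,5)->(5,4)
Step 5: p0:escaped | p1:(4,4)->(5,4) | p2:escaped | p3:(5,4)->(5,3)
Step 6: p0:escaped | p1:(5,4)->(5,3) | p2:escaped | p3:(5,3)->(5,2)->EXIT
Step 7: p0:escaped | p1:(5,3)->(5,2)->EXIT | p2:escaped | p3:escaped
Exit steps: [4, 7, 1, 6]
First to escape: p2 at step 1

Answer: 2 1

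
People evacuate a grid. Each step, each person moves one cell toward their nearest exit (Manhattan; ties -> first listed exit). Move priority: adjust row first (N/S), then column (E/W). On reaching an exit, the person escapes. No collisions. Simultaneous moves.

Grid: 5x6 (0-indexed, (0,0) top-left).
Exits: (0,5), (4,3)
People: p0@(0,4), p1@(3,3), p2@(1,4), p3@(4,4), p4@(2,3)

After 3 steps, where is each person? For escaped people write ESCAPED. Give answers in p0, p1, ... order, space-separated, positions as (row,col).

Step 1: p0:(0,4)->(0,5)->EXIT | p1:(3,3)->(4,3)->EXIT | p2:(1,4)->(0,4) | p3:(4,4)->(4,3)->EXIT | p4:(2,3)->(3,3)
Step 2: p0:escaped | p1:escaped | p2:(0,4)->(0,5)->EXIT | p3:escaped | p4:(3,3)->(4,3)->EXIT

ESCAPED ESCAPED ESCAPED ESCAPED ESCAPED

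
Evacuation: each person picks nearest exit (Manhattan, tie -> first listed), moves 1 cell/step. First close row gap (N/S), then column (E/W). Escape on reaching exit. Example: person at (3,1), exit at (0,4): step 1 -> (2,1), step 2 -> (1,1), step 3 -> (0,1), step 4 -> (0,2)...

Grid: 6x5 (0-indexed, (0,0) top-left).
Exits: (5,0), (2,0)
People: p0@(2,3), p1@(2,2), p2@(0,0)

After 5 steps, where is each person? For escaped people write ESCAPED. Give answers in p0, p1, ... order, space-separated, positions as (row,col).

Step 1: p0:(2,3)->(2,2) | p1:(2,2)->(2,1) | p2:(0,0)->(1,0)
Step 2: p0:(2,2)->(2,1) | p1:(2,1)->(2,0)->EXIT | p2:(1,0)->(2,0)->EXIT
Step 3: p0:(2,1)->(2,0)->EXIT | p1:escaped | p2:escaped

ESCAPED ESCAPED ESCAPED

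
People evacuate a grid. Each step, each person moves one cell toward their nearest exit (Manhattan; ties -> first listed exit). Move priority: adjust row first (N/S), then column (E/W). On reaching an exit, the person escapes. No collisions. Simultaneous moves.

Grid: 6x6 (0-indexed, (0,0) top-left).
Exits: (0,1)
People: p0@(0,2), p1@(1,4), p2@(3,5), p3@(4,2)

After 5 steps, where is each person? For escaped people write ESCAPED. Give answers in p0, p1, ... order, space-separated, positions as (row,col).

Step 1: p0:(0,2)->(0,1)->EXIT | p1:(1,4)->(0,4) | p2:(3,5)->(2,5) | p3:(4,2)->(3,2)
Step 2: p0:escaped | p1:(0,4)->(0,3) | p2:(2,5)->(1,5) | p3:(3,2)->(2,2)
Step 3: p0:escaped | p1:(0,3)->(0,2) | p2:(1,5)->(0,5) | p3:(2,2)->(1,2)
Step 4: p0:escaped | p1:(0,2)->(0,1)->EXIT | p2:(0,5)->(0,4) | p3:(1,2)->(0,2)
Step 5: p0:escaped | p1:escaped | p2:(0,4)->(0,3) | p3:(0,2)->(0,1)->EXIT

ESCAPED ESCAPED (0,3) ESCAPED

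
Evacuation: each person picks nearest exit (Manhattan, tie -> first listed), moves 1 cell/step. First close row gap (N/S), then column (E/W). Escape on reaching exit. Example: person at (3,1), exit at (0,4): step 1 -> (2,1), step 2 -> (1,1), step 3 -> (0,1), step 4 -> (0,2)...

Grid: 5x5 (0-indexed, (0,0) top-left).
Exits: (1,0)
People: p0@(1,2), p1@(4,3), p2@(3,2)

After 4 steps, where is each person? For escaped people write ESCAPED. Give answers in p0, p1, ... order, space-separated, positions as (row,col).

Step 1: p0:(1,2)->(1,1) | p1:(4,3)->(3,3) | p2:(3,2)->(2,2)
Step 2: p0:(1,1)->(1,0)->EXIT | p1:(3,3)->(2,3) | p2:(2,2)->(1,2)
Step 3: p0:escaped | p1:(2,3)->(1,3) | p2:(1,2)->(1,1)
Step 4: p0:escaped | p1:(1,3)->(1,2) | p2:(1,1)->(1,0)->EXIT

ESCAPED (1,2) ESCAPED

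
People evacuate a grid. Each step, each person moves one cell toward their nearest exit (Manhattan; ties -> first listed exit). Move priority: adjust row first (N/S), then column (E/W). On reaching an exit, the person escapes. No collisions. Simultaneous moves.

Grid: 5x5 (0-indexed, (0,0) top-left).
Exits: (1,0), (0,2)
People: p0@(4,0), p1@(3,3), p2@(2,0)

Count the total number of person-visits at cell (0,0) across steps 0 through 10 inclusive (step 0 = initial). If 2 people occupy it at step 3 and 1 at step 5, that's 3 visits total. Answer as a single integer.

Answer: 0

Derivation:
Step 0: p0@(4,0) p1@(3,3) p2@(2,0) -> at (0,0): 0 [-], cum=0
Step 1: p0@(3,0) p1@(2,3) p2@ESC -> at (0,0): 0 [-], cum=0
Step 2: p0@(2,0) p1@(1,3) p2@ESC -> at (0,0): 0 [-], cum=0
Step 3: p0@ESC p1@(0,3) p2@ESC -> at (0,0): 0 [-], cum=0
Step 4: p0@ESC p1@ESC p2@ESC -> at (0,0): 0 [-], cum=0
Total visits = 0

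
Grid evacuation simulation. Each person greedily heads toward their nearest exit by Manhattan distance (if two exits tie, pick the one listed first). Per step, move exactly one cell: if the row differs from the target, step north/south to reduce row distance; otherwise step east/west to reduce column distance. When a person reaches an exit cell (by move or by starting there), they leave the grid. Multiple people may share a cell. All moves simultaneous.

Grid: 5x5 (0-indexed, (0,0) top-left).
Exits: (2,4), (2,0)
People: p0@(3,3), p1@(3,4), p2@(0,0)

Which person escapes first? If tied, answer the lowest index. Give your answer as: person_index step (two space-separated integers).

Answer: 1 1

Derivation:
Step 1: p0:(3,3)->(2,3) | p1:(3,4)->(2,4)->EXIT | p2:(0,0)->(1,0)
Step 2: p0:(2,3)->(2,4)->EXIT | p1:escaped | p2:(1,0)->(2,0)->EXIT
Exit steps: [2, 1, 2]
First to escape: p1 at step 1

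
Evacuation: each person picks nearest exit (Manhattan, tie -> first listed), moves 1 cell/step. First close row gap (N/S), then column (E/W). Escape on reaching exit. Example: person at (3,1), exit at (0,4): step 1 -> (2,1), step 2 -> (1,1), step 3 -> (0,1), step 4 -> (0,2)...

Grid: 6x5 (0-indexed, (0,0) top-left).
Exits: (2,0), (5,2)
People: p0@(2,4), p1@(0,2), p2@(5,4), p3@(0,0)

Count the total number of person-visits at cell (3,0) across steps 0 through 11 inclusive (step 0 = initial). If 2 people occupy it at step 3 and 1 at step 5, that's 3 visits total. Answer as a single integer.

Step 0: p0@(2,4) p1@(0,2) p2@(5,4) p3@(0,0) -> at (3,0): 0 [-], cum=0
Step 1: p0@(2,3) p1@(1,2) p2@(5,3) p3@(1,0) -> at (3,0): 0 [-], cum=0
Step 2: p0@(2,2) p1@(2,2) p2@ESC p3@ESC -> at (3,0): 0 [-], cum=0
Step 3: p0@(2,1) p1@(2,1) p2@ESC p3@ESC -> at (3,0): 0 [-], cum=0
Step 4: p0@ESC p1@ESC p2@ESC p3@ESC -> at (3,0): 0 [-], cum=0
Total visits = 0

Answer: 0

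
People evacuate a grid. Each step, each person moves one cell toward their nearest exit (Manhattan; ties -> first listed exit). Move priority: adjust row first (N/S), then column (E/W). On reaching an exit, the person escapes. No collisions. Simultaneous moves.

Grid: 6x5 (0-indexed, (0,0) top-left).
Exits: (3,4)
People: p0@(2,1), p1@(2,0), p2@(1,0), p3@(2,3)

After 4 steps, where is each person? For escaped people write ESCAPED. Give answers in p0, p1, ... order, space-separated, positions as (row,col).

Step 1: p0:(2,1)->(3,1) | p1:(2,0)->(3,0) | p2:(1,0)->(2,0) | p3:(2,3)->(3,3)
Step 2: p0:(3,1)->(3,2) | p1:(3,0)->(3,1) | p2:(2,0)->(3,0) | p3:(3,3)->(3,4)->EXIT
Step 3: p0:(3,2)->(3,3) | p1:(3,1)->(3,2) | p2:(3,0)->(3,1) | p3:escaped
Step 4: p0:(3,3)->(3,4)->EXIT | p1:(3,2)->(3,3) | p2:(3,1)->(3,2) | p3:escaped

ESCAPED (3,3) (3,2) ESCAPED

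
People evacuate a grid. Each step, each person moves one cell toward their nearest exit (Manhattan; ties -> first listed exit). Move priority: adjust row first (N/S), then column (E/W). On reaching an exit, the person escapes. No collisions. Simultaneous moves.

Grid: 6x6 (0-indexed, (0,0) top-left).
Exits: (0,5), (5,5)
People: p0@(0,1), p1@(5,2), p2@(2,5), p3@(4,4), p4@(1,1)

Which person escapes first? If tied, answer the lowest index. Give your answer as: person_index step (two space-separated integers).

Step 1: p0:(0,1)->(0,2) | p1:(5,2)->(5,3) | p2:(2,5)->(1,5) | p3:(4,4)->(5,4) | p4:(1,1)->(0,1)
Step 2: p0:(0,2)->(0,3) | p1:(5,3)->(5,4) | p2:(1,5)->(0,5)->EXIT | p3:(5,4)->(5,5)->EXIT | p4:(0,1)->(0,2)
Step 3: p0:(0,3)->(0,4) | p1:(5,4)->(5,5)->EXIT | p2:escaped | p3:escaped | p4:(0,2)->(0,3)
Step 4: p0:(0,4)->(0,5)->EXIT | p1:escaped | p2:escaped | p3:escaped | p4:(0,3)->(0,4)
Step 5: p0:escaped | p1:escaped | p2:escaped | p3:escaped | p4:(0,4)->(0,5)->EXIT
Exit steps: [4, 3, 2, 2, 5]
First to escape: p2 at step 2

Answer: 2 2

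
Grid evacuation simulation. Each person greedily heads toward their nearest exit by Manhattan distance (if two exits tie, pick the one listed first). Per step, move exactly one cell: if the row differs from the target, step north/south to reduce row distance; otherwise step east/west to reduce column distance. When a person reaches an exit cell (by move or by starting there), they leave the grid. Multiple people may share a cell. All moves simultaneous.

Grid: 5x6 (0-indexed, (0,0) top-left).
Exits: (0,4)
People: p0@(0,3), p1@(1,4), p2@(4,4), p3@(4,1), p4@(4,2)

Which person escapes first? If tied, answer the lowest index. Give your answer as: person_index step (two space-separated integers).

Answer: 0 1

Derivation:
Step 1: p0:(0,3)->(0,4)->EXIT | p1:(1,4)->(0,4)->EXIT | p2:(4,4)->(3,4) | p3:(4,1)->(3,1) | p4:(4,2)->(3,2)
Step 2: p0:escaped | p1:escaped | p2:(3,4)->(2,4) | p3:(3,1)->(2,1) | p4:(3,2)->(2,2)
Step 3: p0:escaped | p1:escaped | p2:(2,4)->(1,4) | p3:(2,1)->(1,1) | p4:(2,2)->(1,2)
Step 4: p0:escaped | p1:escaped | p2:(1,4)->(0,4)->EXIT | p3:(1,1)->(0,1) | p4:(1,2)->(0,2)
Step 5: p0:escaped | p1:escaped | p2:escaped | p3:(0,1)->(0,2) | p4:(0,2)->(0,3)
Step 6: p0:escaped | p1:escaped | p2:escaped | p3:(0,2)->(0,3) | p4:(0,3)->(0,4)->EXIT
Step 7: p0:escaped | p1:escaped | p2:escaped | p3:(0,3)->(0,4)->EXIT | p4:escaped
Exit steps: [1, 1, 4, 7, 6]
First to escape: p0 at step 1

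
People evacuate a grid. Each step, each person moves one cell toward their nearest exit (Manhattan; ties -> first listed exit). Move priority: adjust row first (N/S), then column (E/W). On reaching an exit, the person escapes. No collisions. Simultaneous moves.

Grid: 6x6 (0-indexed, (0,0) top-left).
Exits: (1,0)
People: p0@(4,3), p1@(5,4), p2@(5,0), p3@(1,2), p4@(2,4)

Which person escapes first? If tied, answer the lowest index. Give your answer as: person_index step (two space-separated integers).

Step 1: p0:(4,3)->(3,3) | p1:(5,4)->(4,4) | p2:(5,0)->(4,0) | p3:(1,2)->(1,1) | p4:(2,4)->(1,4)
Step 2: p0:(3,3)->(2,3) | p1:(4,4)->(3,4) | p2:(4,0)->(3,0) | p3:(1,1)->(1,0)->EXIT | p4:(1,4)->(1,3)
Step 3: p0:(2,3)->(1,3) | p1:(3,4)->(2,4) | p2:(3,0)->(2,0) | p3:escaped | p4:(1,3)->(1,2)
Step 4: p0:(1,3)->(1,2) | p1:(2,4)->(1,4) | p2:(2,0)->(1,0)->EXIT | p3:escaped | p4:(1,2)->(1,1)
Step 5: p0:(1,2)->(1,1) | p1:(1,4)->(1,3) | p2:escaped | p3:escaped | p4:(1,1)->(1,0)->EXIT
Step 6: p0:(1,1)->(1,0)->EXIT | p1:(1,3)->(1,2) | p2:escaped | p3:escaped | p4:escaped
Step 7: p0:escaped | p1:(1,2)->(1,1) | p2:escaped | p3:escaped | p4:escaped
Step 8: p0:escaped | p1:(1,1)->(1,0)->EXIT | p2:escaped | p3:escaped | p4:escaped
Exit steps: [6, 8, 4, 2, 5]
First to escape: p3 at step 2

Answer: 3 2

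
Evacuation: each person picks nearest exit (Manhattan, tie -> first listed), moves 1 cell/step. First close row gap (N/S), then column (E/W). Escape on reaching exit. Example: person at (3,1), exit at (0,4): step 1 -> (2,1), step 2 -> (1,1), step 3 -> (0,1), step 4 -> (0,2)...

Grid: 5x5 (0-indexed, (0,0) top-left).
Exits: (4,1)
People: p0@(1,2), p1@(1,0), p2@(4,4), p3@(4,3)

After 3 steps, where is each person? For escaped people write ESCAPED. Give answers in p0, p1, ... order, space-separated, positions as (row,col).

Step 1: p0:(1,2)->(2,2) | p1:(1,0)->(2,0) | p2:(4,4)->(4,3) | p3:(4,3)->(4,2)
Step 2: p0:(2,2)->(3,2) | p1:(2,0)->(3,0) | p2:(4,3)->(4,2) | p3:(4,2)->(4,1)->EXIT
Step 3: p0:(3,2)->(4,2) | p1:(3,0)->(4,0) | p2:(4,2)->(4,1)->EXIT | p3:escaped

(4,2) (4,0) ESCAPED ESCAPED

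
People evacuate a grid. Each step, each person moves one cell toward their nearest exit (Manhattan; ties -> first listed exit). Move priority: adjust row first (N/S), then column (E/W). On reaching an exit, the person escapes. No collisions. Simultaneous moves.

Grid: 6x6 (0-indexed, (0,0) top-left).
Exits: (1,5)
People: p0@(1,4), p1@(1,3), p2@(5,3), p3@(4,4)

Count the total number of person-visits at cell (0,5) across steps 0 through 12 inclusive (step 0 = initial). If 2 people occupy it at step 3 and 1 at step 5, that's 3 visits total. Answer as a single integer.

Answer: 0

Derivation:
Step 0: p0@(1,4) p1@(1,3) p2@(5,3) p3@(4,4) -> at (0,5): 0 [-], cum=0
Step 1: p0@ESC p1@(1,4) p2@(4,3) p3@(3,4) -> at (0,5): 0 [-], cum=0
Step 2: p0@ESC p1@ESC p2@(3,3) p3@(2,4) -> at (0,5): 0 [-], cum=0
Step 3: p0@ESC p1@ESC p2@(2,3) p3@(1,4) -> at (0,5): 0 [-], cum=0
Step 4: p0@ESC p1@ESC p2@(1,3) p3@ESC -> at (0,5): 0 [-], cum=0
Step 5: p0@ESC p1@ESC p2@(1,4) p3@ESC -> at (0,5): 0 [-], cum=0
Step 6: p0@ESC p1@ESC p2@ESC p3@ESC -> at (0,5): 0 [-], cum=0
Total visits = 0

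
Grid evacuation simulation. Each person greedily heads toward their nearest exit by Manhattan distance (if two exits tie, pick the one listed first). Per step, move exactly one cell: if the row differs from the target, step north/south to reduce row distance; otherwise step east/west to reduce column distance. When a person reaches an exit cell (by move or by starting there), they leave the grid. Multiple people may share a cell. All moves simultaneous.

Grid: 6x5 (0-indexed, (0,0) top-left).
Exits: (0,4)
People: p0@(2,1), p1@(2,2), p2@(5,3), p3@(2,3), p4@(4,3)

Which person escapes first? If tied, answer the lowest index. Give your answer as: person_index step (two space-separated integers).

Step 1: p0:(2,1)->(1,1) | p1:(2,2)->(1,2) | p2:(5,3)->(4,3) | p3:(2,3)->(1,3) | p4:(4,3)->(3,3)
Step 2: p0:(1,1)->(0,1) | p1:(1,2)->(0,2) | p2:(4,3)->(3,3) | p3:(1,3)->(0,3) | p4:(3,3)->(2,3)
Step 3: p0:(0,1)->(0,2) | p1:(0,2)->(0,3) | p2:(3,3)->(2,3) | p3:(0,3)->(0,4)->EXIT | p4:(2,3)->(1,3)
Step 4: p0:(0,2)->(0,3) | p1:(0,3)->(0,4)->EXIT | p2:(2,3)->(1,3) | p3:escaped | p4:(1,3)->(0,3)
Step 5: p0:(0,3)->(0,4)->EXIT | p1:escaped | p2:(1,3)->(0,3) | p3:escaped | p4:(0,3)->(0,4)->EXIT
Step 6: p0:escaped | p1:escaped | p2:(0,3)->(0,4)->EXIT | p3:escaped | p4:escaped
Exit steps: [5, 4, 6, 3, 5]
First to escape: p3 at step 3

Answer: 3 3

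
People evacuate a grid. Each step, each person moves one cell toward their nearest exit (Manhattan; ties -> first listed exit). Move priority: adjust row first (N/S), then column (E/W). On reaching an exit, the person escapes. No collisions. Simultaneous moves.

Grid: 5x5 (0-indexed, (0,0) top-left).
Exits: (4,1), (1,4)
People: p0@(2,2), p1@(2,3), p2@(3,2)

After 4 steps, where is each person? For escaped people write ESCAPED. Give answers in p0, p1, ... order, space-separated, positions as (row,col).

Step 1: p0:(2,2)->(3,2) | p1:(2,3)->(1,3) | p2:(3,2)->(4,2)
Step 2: p0:(3,2)->(4,2) | p1:(1,3)->(1,4)->EXIT | p2:(4,2)->(4,1)->EXIT
Step 3: p0:(4,2)->(4,1)->EXIT | p1:escaped | p2:escaped

ESCAPED ESCAPED ESCAPED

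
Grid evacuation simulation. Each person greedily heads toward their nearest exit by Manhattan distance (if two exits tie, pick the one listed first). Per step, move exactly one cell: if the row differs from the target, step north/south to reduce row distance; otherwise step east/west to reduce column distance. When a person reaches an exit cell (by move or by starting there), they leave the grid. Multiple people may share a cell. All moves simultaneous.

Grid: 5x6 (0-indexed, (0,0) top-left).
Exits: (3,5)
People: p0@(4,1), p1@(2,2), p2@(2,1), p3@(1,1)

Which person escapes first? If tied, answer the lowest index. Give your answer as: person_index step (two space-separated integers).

Step 1: p0:(4,1)->(3,1) | p1:(2,2)->(3,2) | p2:(2,1)->(3,1) | p3:(1,1)->(2,1)
Step 2: p0:(3,1)->(3,2) | p1:(3,2)->(3,3) | p2:(3,1)->(3,2) | p3:(2,1)->(3,1)
Step 3: p0:(3,2)->(3,3) | p1:(3,3)->(3,4) | p2:(3,2)->(3,3) | p3:(3,1)->(3,2)
Step 4: p0:(3,3)->(3,4) | p1:(3,4)->(3,5)->EXIT | p2:(3,3)->(3,4) | p3:(3,2)->(3,3)
Step 5: p0:(3,4)->(3,5)->EXIT | p1:escaped | p2:(3,4)->(3,5)->EXIT | p3:(3,3)->(3,4)
Step 6: p0:escaped | p1:escaped | p2:escaped | p3:(3,4)->(3,5)->EXIT
Exit steps: [5, 4, 5, 6]
First to escape: p1 at step 4

Answer: 1 4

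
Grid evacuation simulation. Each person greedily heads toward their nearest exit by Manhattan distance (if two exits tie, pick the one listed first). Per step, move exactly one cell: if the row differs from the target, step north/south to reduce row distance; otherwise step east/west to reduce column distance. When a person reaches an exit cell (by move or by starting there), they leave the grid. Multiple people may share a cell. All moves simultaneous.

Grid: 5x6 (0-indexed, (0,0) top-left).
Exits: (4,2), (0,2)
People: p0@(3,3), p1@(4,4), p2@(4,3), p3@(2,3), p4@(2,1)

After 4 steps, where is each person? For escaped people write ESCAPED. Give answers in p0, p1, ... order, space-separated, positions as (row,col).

Step 1: p0:(3,3)->(4,3) | p1:(4,4)->(4,3) | p2:(4,3)->(4,2)->EXIT | p3:(2,3)->(3,3) | p4:(2,1)->(3,1)
Step 2: p0:(4,3)->(4,2)->EXIT | p1:(4,3)->(4,2)->EXIT | p2:escaped | p3:(3,3)->(4,3) | p4:(3,1)->(4,1)
Step 3: p0:escaped | p1:escaped | p2:escaped | p3:(4,3)->(4,2)->EXIT | p4:(4,1)->(4,2)->EXIT

ESCAPED ESCAPED ESCAPED ESCAPED ESCAPED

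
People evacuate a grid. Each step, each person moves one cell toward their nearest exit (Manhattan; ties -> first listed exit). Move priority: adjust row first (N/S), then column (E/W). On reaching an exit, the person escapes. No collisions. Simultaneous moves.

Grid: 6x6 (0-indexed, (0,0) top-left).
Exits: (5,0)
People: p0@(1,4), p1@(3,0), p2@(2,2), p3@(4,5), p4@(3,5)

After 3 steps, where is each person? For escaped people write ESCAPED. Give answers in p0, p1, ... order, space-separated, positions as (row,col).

Step 1: p0:(1,4)->(2,4) | p1:(3,0)->(4,0) | p2:(2,2)->(3,2) | p3:(4,5)->(5,5) | p4:(3,5)->(4,5)
Step 2: p0:(2,4)->(3,4) | p1:(4,0)->(5,0)->EXIT | p2:(3,2)->(4,2) | p3:(5,5)->(5,4) | p4:(4,5)->(5,5)
Step 3: p0:(3,4)->(4,4) | p1:escaped | p2:(4,2)->(5,2) | p3:(5,4)->(5,3) | p4:(5,5)->(5,4)

(4,4) ESCAPED (5,2) (5,3) (5,4)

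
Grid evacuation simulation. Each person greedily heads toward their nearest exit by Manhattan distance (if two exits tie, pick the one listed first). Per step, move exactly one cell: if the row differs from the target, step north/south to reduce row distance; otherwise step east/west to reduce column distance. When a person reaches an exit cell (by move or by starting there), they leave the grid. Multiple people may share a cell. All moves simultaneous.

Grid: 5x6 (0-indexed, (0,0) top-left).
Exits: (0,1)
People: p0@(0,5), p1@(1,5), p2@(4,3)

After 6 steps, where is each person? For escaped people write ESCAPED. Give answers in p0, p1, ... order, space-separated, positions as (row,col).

Step 1: p0:(0,5)->(0,4) | p1:(1,5)->(0,5) | p2:(4,3)->(3,3)
Step 2: p0:(0,4)->(0,3) | p1:(0,5)->(0,4) | p2:(3,3)->(2,3)
Step 3: p0:(0,3)->(0,2) | p1:(0,4)->(0,3) | p2:(2,3)->(1,3)
Step 4: p0:(0,2)->(0,1)->EXIT | p1:(0,3)->(0,2) | p2:(1,3)->(0,3)
Step 5: p0:escaped | p1:(0,2)->(0,1)->EXIT | p2:(0,3)->(0,2)
Step 6: p0:escaped | p1:escaped | p2:(0,2)->(0,1)->EXIT

ESCAPED ESCAPED ESCAPED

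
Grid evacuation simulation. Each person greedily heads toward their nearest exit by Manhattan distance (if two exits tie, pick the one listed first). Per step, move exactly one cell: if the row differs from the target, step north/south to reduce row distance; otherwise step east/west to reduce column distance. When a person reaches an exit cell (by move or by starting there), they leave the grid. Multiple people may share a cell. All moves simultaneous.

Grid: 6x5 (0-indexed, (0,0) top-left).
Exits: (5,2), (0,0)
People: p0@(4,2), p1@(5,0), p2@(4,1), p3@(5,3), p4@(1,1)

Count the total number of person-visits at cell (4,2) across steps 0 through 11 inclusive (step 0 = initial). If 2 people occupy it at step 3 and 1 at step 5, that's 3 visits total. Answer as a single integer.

Step 0: p0@(4,2) p1@(5,0) p2@(4,1) p3@(5,3) p4@(1,1) -> at (4,2): 1 [p0], cum=1
Step 1: p0@ESC p1@(5,1) p2@(5,1) p3@ESC p4@(0,1) -> at (4,2): 0 [-], cum=1
Step 2: p0@ESC p1@ESC p2@ESC p3@ESC p4@ESC -> at (4,2): 0 [-], cum=1
Total visits = 1

Answer: 1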